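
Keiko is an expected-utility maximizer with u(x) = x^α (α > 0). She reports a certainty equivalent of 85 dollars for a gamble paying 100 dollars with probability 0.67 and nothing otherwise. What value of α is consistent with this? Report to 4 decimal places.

EU(lottery) = 0.67·100^α + 0.33·0 = 0.67·100^α.
Equating: 85^α = 0.67·100^α, i.e. 0.8500^α = 0.67.
Taking logs: α·ln(85/100) = ln(0.67), so α = -0.4004776 / -0.1625189 ≈ 2.4642.

α ≈ 2.4642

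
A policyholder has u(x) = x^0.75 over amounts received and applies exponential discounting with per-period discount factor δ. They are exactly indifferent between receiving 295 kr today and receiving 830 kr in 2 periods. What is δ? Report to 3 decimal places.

δ ≈ 0.678

Equating discounted utilities: u(295) = δ^2·u(830) ⇒ δ^2 = u(295)/u(830).
Since u(x) = x^0.75, δ^2 = (295/830)^0.75 = 0.35542^0.75 = 0.46032.
Hence δ = (0.46032)^(1/2) = 0.67847.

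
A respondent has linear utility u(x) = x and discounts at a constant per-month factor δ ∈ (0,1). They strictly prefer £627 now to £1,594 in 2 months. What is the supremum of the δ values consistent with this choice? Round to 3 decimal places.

Under u(x) = x this choice says 627 > δ^2·1594.
Hence δ^2 < 627/1594 = 0.39335, and x ↦ x^(1/2) is increasing on (0,∞).
δ < (627/1594)^(1/2) ≈ 0.627.

δ < 0.627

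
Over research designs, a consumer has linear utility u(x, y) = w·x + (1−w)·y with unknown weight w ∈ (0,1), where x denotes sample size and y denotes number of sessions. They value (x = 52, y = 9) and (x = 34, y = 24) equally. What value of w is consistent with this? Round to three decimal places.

w = 0.455

u(52,9) = u(34,24) means w·52 + (1−w)·9 = w·34 + (1−w)·24.
w·(52−34) = (1−w)·(24−9), i.e. w·18 = (1−w)·15.
Hence w = 15/(18+15) = 15/33 = 0.455.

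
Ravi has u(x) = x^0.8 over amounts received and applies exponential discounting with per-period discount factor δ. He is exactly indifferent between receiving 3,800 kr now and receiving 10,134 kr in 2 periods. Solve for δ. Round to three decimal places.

Equating discounted utilities: u(3800) = δ^2·u(10134) ⇒ δ^2 = u(3800)/u(10134).
Since u(x) = x^0.8, δ^2 = (3800/10134)^0.8 = 0.37498^0.8 = 0.45625.
Taking the square root: δ = 0.45625^(1/2) ≈ 0.675.

δ ≈ 0.675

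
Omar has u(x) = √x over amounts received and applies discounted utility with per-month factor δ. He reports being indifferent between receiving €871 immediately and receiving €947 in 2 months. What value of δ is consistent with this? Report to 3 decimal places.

Equating discounted utilities: u(871) = δ^2·u(947) ⇒ δ^2 = u(871)/u(947).
With u(x) = √x: δ^2 = √871/√947 = √(871/947) = 0.95903.
Hence δ = (0.95903)^(1/2) = 0.97930.

δ ≈ 0.979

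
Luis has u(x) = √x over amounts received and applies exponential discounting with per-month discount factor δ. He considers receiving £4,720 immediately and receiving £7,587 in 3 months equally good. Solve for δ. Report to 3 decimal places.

δ ≈ 0.924

The payoff in 3 months is discounted by δ^3, so u(4720) = δ^3·u(7587) and δ^3 = u(4720)/u(7587).
With u(x) = √x: δ^3 = √4720/√7587 = √(4720/7587) = 0.78874.
Taking the cube root: δ = 0.78874^(1/3) ≈ 0.924.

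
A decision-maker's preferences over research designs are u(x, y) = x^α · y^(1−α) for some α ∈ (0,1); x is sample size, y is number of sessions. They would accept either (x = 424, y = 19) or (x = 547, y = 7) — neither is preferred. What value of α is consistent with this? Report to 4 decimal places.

α ≈ 0.7968

Indifference: 424^α · 19^(1−α) = 547^α · 7^(1−α).
(424/547)^α = (7/19)^(1−α); take logs: α·ln(424/547) = (1−α)·ln(7/19), i.e. α·-0.2547153 = (1−α)·-0.9985288.
With A = -0.2547153 and B = -0.9985288: α·A = (1−α)·B, so α = B/(A+B) = -0.9985288/-1.2532441 ≈ 0.7968.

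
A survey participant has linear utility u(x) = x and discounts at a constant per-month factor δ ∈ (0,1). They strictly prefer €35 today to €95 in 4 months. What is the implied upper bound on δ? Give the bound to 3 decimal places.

Under u(x) = x this choice says 35 > δ^4·95.
So δ^4 < 35/95 = 0.36842; taking the 4th root of both positive sides preserves the inequality.
δ < 0.36842^(1/4) = 0.779.

δ < 0.779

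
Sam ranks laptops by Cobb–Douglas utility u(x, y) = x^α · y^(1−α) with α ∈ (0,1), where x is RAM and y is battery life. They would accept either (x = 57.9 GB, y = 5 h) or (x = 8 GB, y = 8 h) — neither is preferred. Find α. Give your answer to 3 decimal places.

α ≈ 0.192

Indifference: 57.9^α · 5^(1−α) = 8^α · 8^(1−α).
Rearrange to (57.9/8)^α = (8/5)^(1−α) and take logs: α·1.979276 = (1−α)·0.470004.
Thus α·(2.449280) = 0.470004, so α = 0.470004/2.449280 ≈ 0.192.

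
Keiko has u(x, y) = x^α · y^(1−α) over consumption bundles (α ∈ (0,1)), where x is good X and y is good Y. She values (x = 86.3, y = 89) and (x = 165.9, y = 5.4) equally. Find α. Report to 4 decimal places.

α ≈ 0.8109

Set the two utilities equal: 86.3^α·89^(1−α) = 165.9^α·5.4^(1−α).
(86.3/165.9)^α = (5.4/89)^(1−α); take logs: α·ln(86.3/165.9) = (1−α)·ln(5.4/89), i.e. α·-0.6535556 = (1−α)·-2.8022374.
Thus α·(-3.4557930) = -2.8022374, so α = -2.8022374/-3.4557930 ≈ 0.8109.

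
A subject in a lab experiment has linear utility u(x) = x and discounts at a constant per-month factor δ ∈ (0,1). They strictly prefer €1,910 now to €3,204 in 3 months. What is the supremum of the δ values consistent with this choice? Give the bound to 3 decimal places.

δ < 0.842

Under u(x) = x this choice says 1910 > δ^3·3204.
So δ^3 < 1910/3204 = 0.59613; taking the cube root of both positive sides preserves the inequality.
δ < 0.59613^(1/3) = 0.842.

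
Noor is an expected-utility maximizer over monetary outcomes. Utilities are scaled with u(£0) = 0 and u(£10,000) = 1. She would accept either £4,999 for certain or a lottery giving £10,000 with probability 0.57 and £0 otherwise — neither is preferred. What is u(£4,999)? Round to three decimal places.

The indifference gives u(£4,999) = 0.57·u(£10,000) + 0.43·u(£0) = 0.57·1 + 0.43·0 = 0.57.

0.570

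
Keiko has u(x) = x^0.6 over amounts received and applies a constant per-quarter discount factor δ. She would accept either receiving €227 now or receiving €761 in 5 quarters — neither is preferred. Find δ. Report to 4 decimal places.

δ ≈ 0.8649

Indifference means u(227) = δ^5 · u(761), so δ^5 = u(227)/u(761).
Since u(x) = x^0.6, δ^5 = (227/761)^0.6 = 0.29829^0.6 = 0.48393.
Hence δ = (0.48393)^(1/5) = 0.864882.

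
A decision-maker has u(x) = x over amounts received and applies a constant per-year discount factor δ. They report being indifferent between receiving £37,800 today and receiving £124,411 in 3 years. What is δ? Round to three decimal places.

Equating discounted utilities: u(37800) = δ^3·u(124411) ⇒ δ^3 = u(37800)/u(124411).
With u(x) = x: δ^3 = 37800/124411 = 0.30383.
Hence δ = (0.30383)^(1/3) = 0.67227.

δ ≈ 0.672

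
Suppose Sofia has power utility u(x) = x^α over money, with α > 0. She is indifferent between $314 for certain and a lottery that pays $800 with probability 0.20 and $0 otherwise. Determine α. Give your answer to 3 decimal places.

α ≈ 1.721

The lottery's expected utility is 0.20·u(800) + 0.80·u(0) = 0.20·800^α (since u(0) = 0 for α > 0).
Indifference: 314^α = 0.20·800^α, so (314/800)^α = 0.20.
Taking logs: α·ln(314/800) = ln(0.20), so α = -1.609438 / -0.935219 ≈ 1.721.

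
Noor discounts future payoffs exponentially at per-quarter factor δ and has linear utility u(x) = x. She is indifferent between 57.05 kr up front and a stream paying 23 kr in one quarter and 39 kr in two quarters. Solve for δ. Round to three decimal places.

The stream is worth 23δ + 39δ² today, so 23δ + 39δ² = 57.05.
So 39δ² + 23δ − 57.05 = 0.
By the quadratic formula (taking the positive root), δ = (−23 + √9428.80) / 78 ≈ 0.950.

δ ≈ 0.950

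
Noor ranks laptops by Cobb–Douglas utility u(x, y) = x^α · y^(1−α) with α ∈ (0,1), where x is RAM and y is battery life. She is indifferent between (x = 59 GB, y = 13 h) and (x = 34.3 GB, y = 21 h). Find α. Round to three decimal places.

α ≈ 0.469

The Cobb–Douglas utilities coincide, so 59^α·13^(1−α) = 34.3^α·21^(1−α).
Taking logs: α·ln 59 + (1−α)·ln 13 = α·ln 34.3 + (1−α)·ln 21, i.e. α·0.542392 = (1−α)·0.479573.
So α/(1−α) = (0.479573)/(0.542392) = 0.884182, and α = 0.884182/1.884182 ≈ 0.469.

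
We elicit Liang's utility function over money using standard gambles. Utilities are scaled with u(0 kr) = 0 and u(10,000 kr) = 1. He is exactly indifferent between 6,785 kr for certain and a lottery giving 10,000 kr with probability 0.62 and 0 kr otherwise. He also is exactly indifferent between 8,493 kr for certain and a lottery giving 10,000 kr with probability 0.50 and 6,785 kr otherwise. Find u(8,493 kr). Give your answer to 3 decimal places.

0.810

From the first indifference, u(6,785 kr) = 0.62·u(10,000 kr) + 0.38·u(0 kr) = 0.62·1 + 0.38·0 = 0.62.
Then u(8,493 kr) = 0.50·u(10,000 kr) + 0.50·u(6,785 kr) = 0.50·1.00 + 0.50·0.62 = 0.8100.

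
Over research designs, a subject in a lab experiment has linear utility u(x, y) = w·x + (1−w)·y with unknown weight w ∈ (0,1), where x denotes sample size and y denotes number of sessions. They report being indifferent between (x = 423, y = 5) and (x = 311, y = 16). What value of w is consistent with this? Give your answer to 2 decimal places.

w = 0.09

Indifference: w·423 + (1−w)·5 = w·311 + (1−w)·16.
w·(423−311) = (1−w)·(16−5), i.e. w·112 = (1−w)·11.
Hence w = 11/(112+11) = 11/123 = 0.09.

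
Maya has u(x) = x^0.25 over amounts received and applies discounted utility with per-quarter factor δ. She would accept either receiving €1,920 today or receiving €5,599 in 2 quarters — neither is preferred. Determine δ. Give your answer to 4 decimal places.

δ ≈ 0.8748

Equating discounted utilities: u(1920) = δ^2·u(5599) ⇒ δ^2 = u(1920)/u(5599).
With u(x) = x^0.25: δ^2 = 1920^0.25/5599^0.25 = (1920/5599)^0.25 = 0.76524.
So δ = 0.76524^(1/2) ≈ 0.8748.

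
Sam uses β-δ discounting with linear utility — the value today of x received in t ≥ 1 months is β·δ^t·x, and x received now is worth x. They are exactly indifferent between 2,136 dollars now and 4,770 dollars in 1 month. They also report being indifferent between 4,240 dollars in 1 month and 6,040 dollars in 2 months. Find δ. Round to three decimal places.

δ ≈ 0.702

Both payoffs in the second observation are in the future, so β drops out: δ^1·4240 = δ^2·6040 ⇒ δ = 4240/6040 = 0.70199.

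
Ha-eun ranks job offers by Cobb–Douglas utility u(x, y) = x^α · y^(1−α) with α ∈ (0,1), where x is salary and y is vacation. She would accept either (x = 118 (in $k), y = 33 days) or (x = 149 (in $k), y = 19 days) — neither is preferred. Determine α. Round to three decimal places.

α ≈ 0.703

Set the two utilities equal: 118^α·33^(1−α) = 149^α·19^(1−α).
Rearrange to (118/149)^α = (19/33)^(1−α) and take logs: α·-0.233262 = (1−α)·-0.552069.
With A = -0.233262 and B = -0.552069: α·A = (1−α)·B, so α = B/(A+B) = -0.552069/-0.785331 ≈ 0.703.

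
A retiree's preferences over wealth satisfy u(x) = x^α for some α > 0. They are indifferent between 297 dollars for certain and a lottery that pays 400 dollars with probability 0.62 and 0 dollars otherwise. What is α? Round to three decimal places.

Since u(0) = 0, the lottery's EU is 0.62·400^α.
Equating: 297^α = 0.62·400^α, i.e. 0.7425^α = 0.62.
α = ln(0.62) / ln(297/400) = -0.478036/-0.297732 ≈ 1.606.

α ≈ 1.606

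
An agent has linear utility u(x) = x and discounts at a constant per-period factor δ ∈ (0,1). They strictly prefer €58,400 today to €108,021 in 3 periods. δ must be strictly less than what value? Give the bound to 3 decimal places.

The preference means 58400 > δ^3·108021.
So δ^3 < 58400/108021 = 0.54064; taking the cube root of both positive sides preserves the inequality.
δ < (58400/108021)^(1/3) ≈ 0.815.

δ < 0.815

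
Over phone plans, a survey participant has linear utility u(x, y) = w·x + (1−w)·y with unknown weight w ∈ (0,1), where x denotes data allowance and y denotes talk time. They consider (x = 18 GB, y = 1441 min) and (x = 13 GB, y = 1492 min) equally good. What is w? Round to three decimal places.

Equating utilities: w·18 + (1−w)·1441 = w·13 + (1−w)·1492.
Collecting terms: w·5 = (1−w)·51.
So w/(1−w) = 51/5 = 10.2000, giving w = 51/(5+51) = 0.911.

w = 0.911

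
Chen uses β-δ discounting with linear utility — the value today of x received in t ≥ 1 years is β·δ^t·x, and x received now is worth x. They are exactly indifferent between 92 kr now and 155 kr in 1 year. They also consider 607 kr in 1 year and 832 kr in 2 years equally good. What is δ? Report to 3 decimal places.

From the later pair, β·δ^1·607 = β·δ^2·832; dividing through, δ = 607/832 = 0.72957.

δ ≈ 0.730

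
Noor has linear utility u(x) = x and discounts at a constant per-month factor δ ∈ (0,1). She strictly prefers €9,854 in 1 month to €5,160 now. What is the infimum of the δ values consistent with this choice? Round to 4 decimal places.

δ > 0.5236

Comparing present values: 5160 < δ·9854.
Dividing through by 9854 gives δ > 0.52365.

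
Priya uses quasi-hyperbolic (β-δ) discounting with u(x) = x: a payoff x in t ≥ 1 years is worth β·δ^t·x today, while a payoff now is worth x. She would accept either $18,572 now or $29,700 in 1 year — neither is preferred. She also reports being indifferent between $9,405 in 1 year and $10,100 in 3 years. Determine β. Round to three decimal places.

β ≈ 0.648

Both payoffs in the second observation are in the future, so β drops out: δ^1·9405 = δ^3·10100 ⇒ δ^2 = 9405/10100 = 0.93119, so δ = 0.96498.
The first indifference: 18572 = β·δ·29700, so β = 18572/(δ·29700) = 18572/(0.96498·29700) ≈ 0.648.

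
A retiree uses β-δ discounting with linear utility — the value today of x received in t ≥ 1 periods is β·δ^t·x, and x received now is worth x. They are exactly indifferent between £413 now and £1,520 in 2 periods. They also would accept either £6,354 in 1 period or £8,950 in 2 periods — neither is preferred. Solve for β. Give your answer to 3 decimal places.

β ≈ 0.539

From the later pair, β·δ^1·6354 = β·δ^2·8950; dividing through, δ = 6354/8950 = 0.70994.
Substituting δ into 413 = β·δ^2·1520: β = 413/(766.111) ≈ 0.539.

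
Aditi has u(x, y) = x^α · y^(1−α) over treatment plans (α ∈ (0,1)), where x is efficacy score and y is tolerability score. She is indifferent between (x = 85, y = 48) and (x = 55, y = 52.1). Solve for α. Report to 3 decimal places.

α ≈ 0.158

Indifference: 85^α · 48^(1−α) = 55^α · 52.1^(1−α).
(85/55)^α = (52.1/48)^(1−α); take logs: α·ln(85/55) = (1−α)·ln(52.1/48), i.e. α·0.435318 = (1−α)·0.081964.
So α/(1−α) = (0.081964)/(0.435318) = 0.188285, and α = 0.188285/1.188285 ≈ 0.158.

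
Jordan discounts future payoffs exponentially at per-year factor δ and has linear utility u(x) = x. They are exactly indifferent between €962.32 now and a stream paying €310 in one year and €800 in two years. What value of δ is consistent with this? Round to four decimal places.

Equating present values: 962.32 = 310δ + 800δ².
So 800δ² + 310δ − 962.32 = 0.
δ = (−310 + √(310² + 4·800·962.32)) / (2·800) = (−310 + √3175524.00) / 1600 ≈ 0.9200.

δ ≈ 0.9200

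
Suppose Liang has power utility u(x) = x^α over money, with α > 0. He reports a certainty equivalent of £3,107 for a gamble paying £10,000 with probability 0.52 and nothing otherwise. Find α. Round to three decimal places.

α ≈ 0.559

The lottery's expected utility is 0.52·u(10000) + 0.48·u(0) = 0.52·10000^α (since u(0) = 0 for α > 0).
Setting u(3107) equal to that: 3107^α = 0.52·10000^α ⇒ (3107/10000)^α = 0.52.
Take logs: α = ln 0.52 / ln(3107/10000) ≈ 0.55942.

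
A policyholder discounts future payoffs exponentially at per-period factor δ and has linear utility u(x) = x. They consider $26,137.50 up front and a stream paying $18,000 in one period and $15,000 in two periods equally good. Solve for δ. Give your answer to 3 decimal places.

δ ≈ 0.850

Present value of the stream is 18000·δ + 15000·δ². Indifference gives 18000δ + 15000δ² = 26137.50.
Rearranged: 15000δ² + 18000δ − 26137.50 = 0.
By the quadratic formula (taking the positive root), δ = (−18000 + √1892250000.00) / 30000 ≈ 0.850.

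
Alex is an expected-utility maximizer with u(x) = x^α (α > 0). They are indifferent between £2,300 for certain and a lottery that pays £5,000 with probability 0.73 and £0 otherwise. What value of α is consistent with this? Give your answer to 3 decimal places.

EU(lottery) = 0.73·5000^α + 0.27·0 = 0.73·5000^α.
Indifference: 2300^α = 0.73·5000^α, so (2300/5000)^α = 0.73.
α = ln(0.73) / ln(2300/5000) = -0.314711/-0.776529 ≈ 0.405.

α ≈ 0.405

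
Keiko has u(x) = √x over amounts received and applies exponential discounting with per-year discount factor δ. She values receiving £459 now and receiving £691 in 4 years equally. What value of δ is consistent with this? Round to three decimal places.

δ ≈ 0.950

Equating discounted utilities: u(459) = δ^4·u(691) ⇒ δ^4 = u(459)/u(691).
Since u(x) = √x, δ^4 = √(459/691) = 0.81502.
Hence δ = (0.81502)^(1/4) = 0.95015.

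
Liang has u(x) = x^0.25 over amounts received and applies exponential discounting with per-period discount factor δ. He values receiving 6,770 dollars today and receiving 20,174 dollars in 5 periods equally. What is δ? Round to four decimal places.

Equating discounted utilities: u(6770) = δ^5·u(20174) ⇒ δ^5 = u(6770)/u(20174).
Since u(x) = x^0.25, δ^5 = (6770/20174)^0.25 = 0.33558^0.25 = 0.76111.
Hence δ = (0.76111)^(1/5) = 0.946869.

δ ≈ 0.9469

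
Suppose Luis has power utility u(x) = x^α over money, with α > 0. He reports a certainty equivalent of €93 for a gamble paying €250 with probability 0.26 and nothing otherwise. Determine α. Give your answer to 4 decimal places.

EU(lottery) = 0.26·250^α + 0.74·0 = 0.26·250^α.
Equating: 93^α = 0.26·250^α, i.e. 0.3720^α = 0.26.
Take logs: α = ln 0.26 / ln(93/250) ≈ 1.362247.

α ≈ 1.3622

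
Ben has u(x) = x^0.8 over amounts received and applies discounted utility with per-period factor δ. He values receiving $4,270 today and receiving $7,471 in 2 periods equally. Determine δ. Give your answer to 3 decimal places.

δ ≈ 0.800

Indifference means u(4270) = δ^2 · u(7471), so δ^2 = u(4270)/u(7471).
With u(x) = x^0.8: δ^2 = 4270^0.8/7471^0.8 = (4270/7471)^0.8 = 0.63920.
Taking the square root: δ = 0.63920^(1/2) ≈ 0.800.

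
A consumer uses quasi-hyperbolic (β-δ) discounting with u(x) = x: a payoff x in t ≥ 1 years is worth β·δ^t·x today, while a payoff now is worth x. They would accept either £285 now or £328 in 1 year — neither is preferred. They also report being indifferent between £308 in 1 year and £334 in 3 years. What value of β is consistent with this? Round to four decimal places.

From the later pair, β·δ^1·308 = β·δ^3·334; dividing through, δ^2 = 308/334 = 0.92216, so δ = 0.96029.
The first indifference: 285 = β·δ·328, so β = 285/(δ·328) = 285/(0.96029·328) ≈ 0.9048.

β ≈ 0.9048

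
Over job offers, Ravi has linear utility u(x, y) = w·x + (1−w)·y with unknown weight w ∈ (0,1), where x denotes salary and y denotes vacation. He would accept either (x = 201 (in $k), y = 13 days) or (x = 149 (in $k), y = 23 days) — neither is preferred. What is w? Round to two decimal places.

Equating utilities: w·201 + (1−w)·13 = w·149 + (1−w)·23.
Rearranging, 52·w − 10·(1−w) = 0.
Hence w = 10/(52+10) = 10/62 = 0.16.

w = 0.16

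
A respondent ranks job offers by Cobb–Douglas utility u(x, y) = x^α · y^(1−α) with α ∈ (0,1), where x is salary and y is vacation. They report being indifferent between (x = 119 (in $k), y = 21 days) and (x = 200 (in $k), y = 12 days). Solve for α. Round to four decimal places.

α ≈ 0.5187

The Cobb–Douglas utilities coincide, so 119^α·21^(1−α) = 200^α·12^(1−α).
Taking logs: α·ln 119 + (1−α)·ln 21 = α·ln 200 + (1−α)·ln 12, i.e. α·-0.5191939 = (1−α)·-0.5596158.
So α/(1−α) = (-0.5596158)/(-0.5191939) = 1.0778551, and α = 1.0778551/2.0778551 ≈ 0.5187.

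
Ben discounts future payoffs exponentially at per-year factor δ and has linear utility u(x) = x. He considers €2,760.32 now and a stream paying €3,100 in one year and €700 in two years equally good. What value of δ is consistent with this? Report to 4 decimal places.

δ ≈ 0.7600

Present value of the stream is 3100·δ + 700·δ². Indifference gives 3100δ + 700δ² = 2760.32.
So 700δ² + 3100δ − 2760.32 = 0.
The positive root is δ = [−3100 + √(3100² + 4·700·2760.32)] / (2·700) = (−3100 + 4164.000)/1400 ≈ 0.7600.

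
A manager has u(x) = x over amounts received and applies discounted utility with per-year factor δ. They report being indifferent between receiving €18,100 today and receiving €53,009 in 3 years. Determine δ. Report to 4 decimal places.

The payoff in 3 years is discounted by δ^3, so u(18100) = δ^3·u(53009) and δ^3 = u(18100)/u(53009).
With u(x) = x: δ^3 = 18100/53009 = 0.34145.
Hence δ = (0.34145)^(1/3) = 0.698945.

δ ≈ 0.6989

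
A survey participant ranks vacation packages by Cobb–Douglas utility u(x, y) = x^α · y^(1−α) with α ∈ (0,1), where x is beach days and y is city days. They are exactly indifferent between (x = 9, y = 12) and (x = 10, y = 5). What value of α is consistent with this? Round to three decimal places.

Set the two utilities equal: 9^α·12^(1−α) = 10^α·5^(1−α).
Taking logs: α·ln 9 + (1−α)·ln 12 = α·ln 10 + (1−α)·ln 5, i.e. α·-0.105361 = (1−α)·-0.875469.
With A = -0.105361 and B = -0.875469: α·A = (1−α)·B, so α = B/(A+B) = -0.875469/-0.980830 ≈ 0.893.

α ≈ 0.893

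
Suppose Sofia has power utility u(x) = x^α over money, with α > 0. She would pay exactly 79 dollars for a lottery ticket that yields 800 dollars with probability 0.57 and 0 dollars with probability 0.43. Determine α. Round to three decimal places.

Since u(0) = 0, the lottery's EU is 0.57·800^α.
Setting u(79) equal to that: 79^α = 0.57·800^α ⇒ (79/800)^α = 0.57.
Take logs: α = ln 0.57 / ln(79/800) ≈ 0.24280.

α ≈ 0.243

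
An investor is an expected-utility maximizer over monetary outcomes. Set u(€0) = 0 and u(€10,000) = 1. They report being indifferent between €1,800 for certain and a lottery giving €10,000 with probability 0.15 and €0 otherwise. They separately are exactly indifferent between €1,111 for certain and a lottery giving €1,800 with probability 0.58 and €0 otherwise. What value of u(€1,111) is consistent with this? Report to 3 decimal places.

The first gamble pins u(€1,800): it must equal 0.15·1 + 0.85·0 = 0.15.
The second indifference gives u(€1,111) = 0.58·u(€1,800) + 0.42·u(€0) = 0.58·0.15 + 0.42·0.00 = 0.0870.

0.087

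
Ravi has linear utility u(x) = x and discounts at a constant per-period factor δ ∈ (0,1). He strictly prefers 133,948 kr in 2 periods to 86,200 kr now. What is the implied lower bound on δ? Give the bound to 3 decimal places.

δ > 0.802

Under u(x) = x this choice says 86200 < δ^2·133948.
So δ^2 > 86200/133948 = 0.64353; taking the square root of both positive sides preserves the inequality.
δ > (86200/133948)^(1/2) ≈ 0.802.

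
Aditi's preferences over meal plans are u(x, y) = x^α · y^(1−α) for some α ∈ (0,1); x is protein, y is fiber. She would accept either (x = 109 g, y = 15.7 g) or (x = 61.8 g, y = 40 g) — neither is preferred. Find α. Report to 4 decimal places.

Indifference: 109^α · 15.7^(1−α) = 61.8^α · 40^(1−α).
Rearrange to (109/61.8)^α = (40/15.7)^(1−α) and take logs: α·0.5674445 = (1−α)·0.9352187.
With A = 0.5674445 and B = 0.9352187: α·A = (1−α)·B, so α = B/(A+B) = 0.9352187/1.5026632 ≈ 0.6224.

α ≈ 0.6224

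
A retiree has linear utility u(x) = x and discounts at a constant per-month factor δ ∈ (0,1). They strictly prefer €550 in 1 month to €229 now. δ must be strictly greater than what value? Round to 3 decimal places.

δ > 0.416

Under u(x) = x this choice says 229 < δ·550.
Dividing through by 550 gives δ > 0.41636.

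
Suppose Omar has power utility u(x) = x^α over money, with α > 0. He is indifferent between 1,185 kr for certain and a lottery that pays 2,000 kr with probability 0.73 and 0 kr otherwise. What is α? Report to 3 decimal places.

α ≈ 0.601

EU(lottery) = 0.73·2000^α + 0.27·0 = 0.73·2000^α.
Indifference: 1185^α = 0.73·2000^α, so (1185/2000)^α = 0.73.
Take logs: α = ln 0.73 / ln(1185/2000) ≈ 0.60128.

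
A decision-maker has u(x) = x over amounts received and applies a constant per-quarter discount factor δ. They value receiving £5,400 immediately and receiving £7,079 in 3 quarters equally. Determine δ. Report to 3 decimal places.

δ ≈ 0.914

Equating discounted utilities: u(5400) = δ^3·u(7079) ⇒ δ^3 = u(5400)/u(7079).
With u(x) = x: δ^3 = 5400/7079 = 0.76282.
So δ = 0.76282^(1/3) ≈ 0.914.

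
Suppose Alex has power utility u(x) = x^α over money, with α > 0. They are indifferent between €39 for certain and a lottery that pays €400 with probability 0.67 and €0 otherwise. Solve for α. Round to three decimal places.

Since u(0) = 0, the lottery's EU is 0.67·400^α.
Indifference: 39^α = 0.67·400^α, so (39/400)^α = 0.67.
Take logs: α = ln 0.67 / ln(39/400) ≈ 0.17203.

α ≈ 0.172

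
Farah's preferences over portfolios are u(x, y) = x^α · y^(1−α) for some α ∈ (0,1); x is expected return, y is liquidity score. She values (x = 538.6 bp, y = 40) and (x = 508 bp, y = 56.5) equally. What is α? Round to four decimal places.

Indifference: 538.6^α · 40^(1−α) = 508^α · 56.5^(1−α).
Rearrange to (538.6/508)^α = (56.5/40)^(1−α) and take logs: α·0.0584917 = (1−α)·0.3453612.
With A = 0.0584917 and B = 0.3453612: α·A = (1−α)·B, so α = B/(A+B) = 0.3453612/0.4038529 ≈ 0.8552.

α ≈ 0.8552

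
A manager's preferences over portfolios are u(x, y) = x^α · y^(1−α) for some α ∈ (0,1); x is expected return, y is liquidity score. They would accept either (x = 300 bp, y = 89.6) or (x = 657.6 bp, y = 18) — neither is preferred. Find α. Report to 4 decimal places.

The Cobb–Douglas utilities coincide, so 300^α·89.6^(1−α) = 657.6^α·18^(1−α).
Taking logs: α·ln 300 + (1−α)·ln 89.6 = α·ln 657.6 + (1−α)·ln 18, i.e. α·-0.7848144 = (1−α)·-1.6049836.
So α/(1−α) = (-1.6049836)/(-0.7848144) = 2.0450486, and α = 2.0450486/3.0450486 ≈ 0.6716.

α ≈ 0.6716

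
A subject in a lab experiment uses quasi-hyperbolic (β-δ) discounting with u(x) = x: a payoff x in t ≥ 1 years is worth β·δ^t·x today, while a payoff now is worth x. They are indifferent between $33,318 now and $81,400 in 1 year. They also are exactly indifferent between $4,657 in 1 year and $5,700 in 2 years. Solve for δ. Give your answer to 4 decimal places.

δ ≈ 0.8170

The second indifference involves only future payoffs, so β cancels: β·δ^1·4657 = β·δ^2·5700, giving δ = 4657/5700 = 0.81702.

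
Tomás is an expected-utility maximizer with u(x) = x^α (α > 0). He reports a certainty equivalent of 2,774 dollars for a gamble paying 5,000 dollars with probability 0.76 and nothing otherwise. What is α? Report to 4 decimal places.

The lottery's expected utility is 0.76·u(5000) + 0.24·u(0) = 0.76·5000^α (since u(0) = 0 for α > 0).
Indifference: 2774^α = 0.76·5000^α, so (2774/5000)^α = 0.76.
α = ln(0.76) / ln(2774/5000) = -0.2744368/-0.5891476 ≈ 0.4658.

α ≈ 0.4658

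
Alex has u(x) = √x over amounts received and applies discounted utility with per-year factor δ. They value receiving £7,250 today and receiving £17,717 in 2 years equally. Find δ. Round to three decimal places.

δ ≈ 0.800

Indifference means u(7250) = δ^2 · u(17717), so δ^2 = u(7250)/u(17717).
Since u(x) = √x, δ^2 = √(7250/17717) = 0.63970.
Hence δ = (0.63970)^(1/2) = 0.79981.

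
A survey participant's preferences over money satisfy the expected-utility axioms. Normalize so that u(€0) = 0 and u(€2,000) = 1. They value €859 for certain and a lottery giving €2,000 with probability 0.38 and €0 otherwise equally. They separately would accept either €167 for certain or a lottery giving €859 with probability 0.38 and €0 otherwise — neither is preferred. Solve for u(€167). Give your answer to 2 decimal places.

First, u(€859) = 0.38·u(€2,000) + 0.62·u(€0) = 0.38.
The second indifference gives u(€167) = 0.38·u(€859) + 0.62·u(€0) = 0.38·0.38 + 0.62·0.00 = 0.1444.

0.14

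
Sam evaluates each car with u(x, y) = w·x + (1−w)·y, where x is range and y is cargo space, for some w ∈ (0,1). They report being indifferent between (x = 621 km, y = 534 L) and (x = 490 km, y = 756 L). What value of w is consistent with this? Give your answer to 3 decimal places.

w = 0.629

u(621,534) = u(490,756) means w·621 + (1−w)·534 = w·490 + (1−w)·756.
Collecting terms: w·131 = (1−w)·222.
So w/(1−w) = 222/131 = 1.6947, giving w = 222/(131+222) = 0.629.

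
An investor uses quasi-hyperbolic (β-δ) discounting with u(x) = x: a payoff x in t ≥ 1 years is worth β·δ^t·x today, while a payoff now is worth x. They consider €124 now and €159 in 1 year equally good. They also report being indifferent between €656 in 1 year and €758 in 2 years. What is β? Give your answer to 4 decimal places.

From the later pair, β·δ^1·656 = β·δ^2·758; dividing through, δ = 656/758 = 0.86544.
Now use the now-vs-future pair: 124 = β·δ·159 gives β = 124/(0.86544·159) ≈ 0.9011.

β ≈ 0.9011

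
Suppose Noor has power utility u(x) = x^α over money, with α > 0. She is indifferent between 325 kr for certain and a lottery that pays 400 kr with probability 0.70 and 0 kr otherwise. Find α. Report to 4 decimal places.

α ≈ 1.7178

Since u(0) = 0, the lottery's EU is 0.70·400^α.
Indifference: 325^α = 0.70·400^α, so (325/400)^α = 0.70.
Take logs: α = ln 0.70 / ln(325/400) ≈ 1.717762.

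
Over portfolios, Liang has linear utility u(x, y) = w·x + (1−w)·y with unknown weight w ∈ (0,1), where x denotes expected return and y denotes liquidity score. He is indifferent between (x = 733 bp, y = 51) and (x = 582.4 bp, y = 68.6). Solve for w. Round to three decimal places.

w = 0.105

Indifference: w·733 + (1−w)·51 = w·582.4 + (1−w)·68.6.
w·(733−582.4) = (1−w)·(68.6−51), i.e. w·150.6 = (1−w)·17.6.
Hence w = 17.6/(150.6+17.6) = 17.6/168.2 = 0.105.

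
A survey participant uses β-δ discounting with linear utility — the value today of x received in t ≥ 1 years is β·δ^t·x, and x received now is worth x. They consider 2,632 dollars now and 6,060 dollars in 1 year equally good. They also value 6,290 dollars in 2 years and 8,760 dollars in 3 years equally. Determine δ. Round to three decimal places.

The second indifference involves only future payoffs, so β cancels: β·δ^2·6290 = β·δ^3·8760, giving δ = 6290/8760 = 0.71804.

δ ≈ 0.718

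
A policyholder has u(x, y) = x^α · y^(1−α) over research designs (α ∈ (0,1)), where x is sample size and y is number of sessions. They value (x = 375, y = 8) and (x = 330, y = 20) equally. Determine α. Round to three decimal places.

The Cobb–Douglas utilities coincide, so 375^α·8^(1−α) = 330^α·20^(1−α).
Taking logs: α·ln 375 + (1−α)·ln 8 = α·ln 330 + (1−α)·ln 20, i.e. α·0.127833 = (1−α)·0.916291.
With A = 0.127833 and B = 0.916291: α·A = (1−α)·B, so α = B/(A+B) = 0.916291/1.044124 ≈ 0.878.

α ≈ 0.878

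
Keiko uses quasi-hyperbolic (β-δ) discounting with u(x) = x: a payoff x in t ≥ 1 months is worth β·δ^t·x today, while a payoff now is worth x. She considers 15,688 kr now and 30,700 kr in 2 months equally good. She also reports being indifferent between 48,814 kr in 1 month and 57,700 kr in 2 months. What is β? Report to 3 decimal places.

The second indifference involves only future payoffs, so β cancels: β·δ^1·48814 = β·δ^2·57700, giving δ = 48814/57700 = 0.84600.
Now use the now-vs-future pair: 15688 = β·δ^2·30700 gives β = 15688/(0.71571·30700) ≈ 0.714.

β ≈ 0.714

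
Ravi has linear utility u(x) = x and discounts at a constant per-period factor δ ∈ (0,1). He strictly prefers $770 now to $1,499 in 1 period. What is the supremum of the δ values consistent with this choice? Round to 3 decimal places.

δ < 0.514

Under u(x) = x this choice says 770 > δ·1499.
So δ < 770/1499 = 0.51368.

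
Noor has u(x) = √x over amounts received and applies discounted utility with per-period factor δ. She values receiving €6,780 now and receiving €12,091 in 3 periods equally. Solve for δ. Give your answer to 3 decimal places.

Indifference means u(6780) = δ^3 · u(12091), so δ^3 = u(6780)/u(12091).
With u(x) = √x: δ^3 = √6780/√12091 = √(6780/12091) = 0.74883.
So δ = 0.74883^(1/3) ≈ 0.908.

δ ≈ 0.908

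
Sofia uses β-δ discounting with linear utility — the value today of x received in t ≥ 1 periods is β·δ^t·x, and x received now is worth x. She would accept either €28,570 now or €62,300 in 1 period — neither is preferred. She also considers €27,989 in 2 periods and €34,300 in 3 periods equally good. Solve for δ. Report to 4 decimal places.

The second indifference involves only future payoffs, so β cancels: β·δ^2·27989 = β·δ^3·34300, giving δ = 27989/34300 = 0.81601.

δ ≈ 0.8160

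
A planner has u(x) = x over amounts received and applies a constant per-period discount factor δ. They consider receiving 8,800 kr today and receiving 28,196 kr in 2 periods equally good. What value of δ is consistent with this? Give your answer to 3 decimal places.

δ ≈ 0.559

The payoff in 2 periods is discounted by δ^2, so u(8800) = δ^2·u(28196) and δ^2 = u(8800)/u(28196).
With u(x) = x: δ^2 = 8800/28196 = 0.31210.
Hence δ = (0.31210)^(1/2) = 0.55866.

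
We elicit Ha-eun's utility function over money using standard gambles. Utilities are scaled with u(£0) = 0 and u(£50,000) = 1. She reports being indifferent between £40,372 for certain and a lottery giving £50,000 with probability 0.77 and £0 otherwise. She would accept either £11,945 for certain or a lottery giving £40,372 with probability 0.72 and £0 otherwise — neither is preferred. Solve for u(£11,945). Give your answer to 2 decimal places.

0.55

From the first indifference, u(£40,372) = 0.77·u(£50,000) + 0.23·u(£0) = 0.77·1 + 0.23·0 = 0.77.
Chaining: u(£11,945) = 0.72·0.77 + 0.28·0.00 = 0.5544.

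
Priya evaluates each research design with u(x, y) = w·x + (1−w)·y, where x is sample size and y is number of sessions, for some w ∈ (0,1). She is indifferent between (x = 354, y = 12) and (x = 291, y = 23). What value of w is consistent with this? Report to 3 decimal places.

Indifference: w·354 + (1−w)·12 = w·291 + (1−w)·23.
w·(354−291) = (1−w)·(23−12), i.e. w·63 = (1−w)·11.
So w/(1−w) = 11/63 = 0.1746, giving w = 11/(63+11) = 0.149.

w = 0.149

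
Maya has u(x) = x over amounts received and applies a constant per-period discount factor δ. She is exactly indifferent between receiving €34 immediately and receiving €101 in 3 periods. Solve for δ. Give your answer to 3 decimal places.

Equating discounted utilities: u(34) = δ^3·u(101) ⇒ δ^3 = u(34)/u(101).
With u(x) = x: δ^3 = 34/101 = 0.33663.
Hence δ = (0.33663)^(1/3) = 0.69564.

δ ≈ 0.696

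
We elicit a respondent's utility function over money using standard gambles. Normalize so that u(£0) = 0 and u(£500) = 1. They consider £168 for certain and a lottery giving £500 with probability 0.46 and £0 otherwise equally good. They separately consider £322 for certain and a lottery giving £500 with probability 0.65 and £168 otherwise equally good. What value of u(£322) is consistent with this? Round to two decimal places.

From the first indifference, u(£168) = 0.46·u(£500) + 0.54·u(£0) = 0.46·1 + 0.54·0 = 0.46.
Then u(£322) = 0.65·u(£500) + 0.35·u(£168) = 0.65·1.00 + 0.35·0.46 = 0.8110.

0.81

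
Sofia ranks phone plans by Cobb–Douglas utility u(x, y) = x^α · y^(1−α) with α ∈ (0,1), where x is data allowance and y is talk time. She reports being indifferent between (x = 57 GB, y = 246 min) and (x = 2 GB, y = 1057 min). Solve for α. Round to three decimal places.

α ≈ 0.303

Set the two utilities equal: 57^α·246^(1−α) = 2^α·1057^(1−α).
Taking logs: α·ln 57 + (1−α)·ln 246 = α·ln 2 + (1−α)·ln 1057, i.e. α·3.349904 = (1−α)·1.457858.
So α/(1−α) = (1.457858)/(3.349904) = 0.435194, and α = 0.435194/1.435194 ≈ 0.303.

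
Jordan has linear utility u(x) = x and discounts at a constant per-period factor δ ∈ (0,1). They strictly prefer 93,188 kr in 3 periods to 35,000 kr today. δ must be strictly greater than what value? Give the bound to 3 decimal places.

δ > 0.721

The preference means 35000 < δ^3·93188.
Hence δ^3 > 35000/93188 = 0.37558, and x ↦ x^(1/3) is increasing on (0,∞).
δ > 0.37558^(1/3) = 0.721.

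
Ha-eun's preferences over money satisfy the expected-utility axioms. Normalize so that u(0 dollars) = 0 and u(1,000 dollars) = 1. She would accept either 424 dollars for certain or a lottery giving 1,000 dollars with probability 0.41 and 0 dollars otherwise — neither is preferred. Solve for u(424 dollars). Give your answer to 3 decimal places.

0.410

By the standard-gamble method, u(424 dollars) is just the indifference probability on the best outcome: 0.41.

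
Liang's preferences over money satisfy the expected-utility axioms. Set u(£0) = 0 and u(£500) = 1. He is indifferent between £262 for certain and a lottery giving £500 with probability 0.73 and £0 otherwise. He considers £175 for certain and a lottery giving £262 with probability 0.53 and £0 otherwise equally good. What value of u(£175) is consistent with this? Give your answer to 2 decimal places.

0.39

From the first indifference, u(£262) = 0.73·u(£500) + 0.27·u(£0) = 0.73·1 + 0.27·0 = 0.73.
Then u(£175) = 0.53·u(£262) + 0.47·u(£0) = 0.53·0.73 + 0.47·0.00 = 0.3869.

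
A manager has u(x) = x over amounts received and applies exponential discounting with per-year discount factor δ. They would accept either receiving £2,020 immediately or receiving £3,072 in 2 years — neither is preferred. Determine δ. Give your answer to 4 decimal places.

The payoff in 2 years is discounted by δ^2, so u(2020) = δ^2·u(3072) and δ^2 = u(2020)/u(3072).
With u(x) = x: δ^2 = 2020/3072 = 0.65755.
So δ = 0.65755^(1/2) ≈ 0.8109.

δ ≈ 0.8109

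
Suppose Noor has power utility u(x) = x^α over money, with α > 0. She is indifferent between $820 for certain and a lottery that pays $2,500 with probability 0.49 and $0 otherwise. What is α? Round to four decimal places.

Since u(0) = 0, the lottery's EU is 0.49·2500^α.
Indifference: 820^α = 0.49·2500^α, so (820/2500)^α = 0.49.
Taking logs: α·ln(820/2500) = ln(0.49), so α = -0.7133499 / -1.1147417 ≈ 0.6399.

α ≈ 0.6399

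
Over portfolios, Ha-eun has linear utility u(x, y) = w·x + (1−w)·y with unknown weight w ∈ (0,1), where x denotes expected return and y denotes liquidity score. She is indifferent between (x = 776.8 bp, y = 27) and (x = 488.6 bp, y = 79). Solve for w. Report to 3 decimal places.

Equating utilities: w·776.8 + (1−w)·27 = w·488.6 + (1−w)·79.
Collecting terms: w·288.2 = (1−w)·52.
The marginal rate of substitution is 52/288.2, so w = 52/(288.2+52) = 0.153.

w = 0.153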